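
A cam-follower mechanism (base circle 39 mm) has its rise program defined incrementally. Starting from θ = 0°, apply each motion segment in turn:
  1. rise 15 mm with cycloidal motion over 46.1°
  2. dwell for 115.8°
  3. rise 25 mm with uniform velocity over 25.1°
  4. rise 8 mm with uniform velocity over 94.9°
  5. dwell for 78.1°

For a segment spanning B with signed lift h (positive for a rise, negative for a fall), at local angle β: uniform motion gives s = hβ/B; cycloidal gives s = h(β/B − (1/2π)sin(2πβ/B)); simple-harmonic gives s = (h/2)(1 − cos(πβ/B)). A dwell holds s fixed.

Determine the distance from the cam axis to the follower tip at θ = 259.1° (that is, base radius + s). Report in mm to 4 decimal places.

seg 1 [0°–46.1°] cycloidal, h=15: full span → s += 15 → s = 15.0000
seg 2 [46.1°–161.9°] dwell: s stays 15.0000
seg 3 [161.9°–187°] uniform, h=25: full span → s += 25 → s = 40.0000
seg 4 [187°–281.9°] uniform, h=8: θ=259.1° here. β=72.1, B=94.9. 8·72.1/94.9 = 6.0780 → s = 46.0780
radial distance = base radius + s = 39 + 46.0780 = 85.0780

85.0780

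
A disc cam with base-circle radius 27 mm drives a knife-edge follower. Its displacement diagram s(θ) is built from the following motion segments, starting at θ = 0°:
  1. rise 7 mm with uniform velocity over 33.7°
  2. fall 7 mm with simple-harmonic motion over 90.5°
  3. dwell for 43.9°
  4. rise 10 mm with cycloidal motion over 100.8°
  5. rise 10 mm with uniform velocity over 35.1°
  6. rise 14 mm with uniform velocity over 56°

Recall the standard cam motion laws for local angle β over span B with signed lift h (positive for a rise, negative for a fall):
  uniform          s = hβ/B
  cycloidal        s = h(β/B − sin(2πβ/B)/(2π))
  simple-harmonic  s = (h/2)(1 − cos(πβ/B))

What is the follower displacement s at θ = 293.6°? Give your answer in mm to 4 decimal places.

seg 1 [0°–33.7°] uniform, h=7: full span → s += 7 → s = 7.0000
seg 2 [33.7°–124.2°] simple-harmonic, h=-7: full span → s += -7 → s = 0.0000
seg 3 [124.2°–168.1°] dwell: s stays 0.0000
seg 4 [168.1°–268.9°] cycloidal, h=10: full span → s += 10 → s = 10.0000
seg 5 [268.9°–304°] uniform, h=10: θ=293.6° here. β=24.7, B=35.1. 10·24.7/35.1 = 7.0370 → s = 17.0370

17.0370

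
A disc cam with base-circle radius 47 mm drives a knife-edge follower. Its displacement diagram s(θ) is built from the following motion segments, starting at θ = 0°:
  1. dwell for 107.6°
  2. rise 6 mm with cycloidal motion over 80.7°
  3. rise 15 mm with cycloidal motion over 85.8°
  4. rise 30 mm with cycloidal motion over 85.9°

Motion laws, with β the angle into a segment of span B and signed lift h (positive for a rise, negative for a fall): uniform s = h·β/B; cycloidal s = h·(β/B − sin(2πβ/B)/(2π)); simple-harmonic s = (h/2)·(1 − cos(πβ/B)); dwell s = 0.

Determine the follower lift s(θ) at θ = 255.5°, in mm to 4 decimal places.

seg 1 [0°–107.6°] dwell: s stays 0.0000
seg 2 [107.6°–188.3°] cycloidal, h=6: full span → s += 6 → s = 6.0000
seg 3 [188.3°–274.1°] cycloidal, h=15: θ=255.5° here. β=67.2, B=85.8. 15·(0.7832 − sin(2π·0.7832)/(2π)) = 14.0838 → s = 20.0838

20.0838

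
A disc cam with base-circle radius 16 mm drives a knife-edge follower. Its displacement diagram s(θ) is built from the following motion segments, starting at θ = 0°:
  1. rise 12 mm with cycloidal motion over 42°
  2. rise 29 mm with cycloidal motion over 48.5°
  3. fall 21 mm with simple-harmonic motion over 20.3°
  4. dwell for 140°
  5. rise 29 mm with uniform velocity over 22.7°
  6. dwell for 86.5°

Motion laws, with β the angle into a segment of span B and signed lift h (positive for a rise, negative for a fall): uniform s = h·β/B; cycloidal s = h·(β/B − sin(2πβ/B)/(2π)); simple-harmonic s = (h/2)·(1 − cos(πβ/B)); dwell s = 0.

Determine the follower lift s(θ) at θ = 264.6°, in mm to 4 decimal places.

seg 1 [0°–42°] cycloidal, h=12: full span → s += 12 → s = 12.0000
seg 2 [42°–90.5°] cycloidal, h=29: full span → s += 29 → s = 41.0000
seg 3 [90.5°–110.8°] simple-harmonic, h=-21: full span → s += -21 → s = 20.0000
seg 4 [110.8°–250.8°] dwell: s stays 20.0000
seg 5 [250.8°–273.5°] uniform, h=29: θ=264.6° here. β=13.8, B=22.7. 29·13.8/22.7 = 17.6300 → s = 37.6300

37.6300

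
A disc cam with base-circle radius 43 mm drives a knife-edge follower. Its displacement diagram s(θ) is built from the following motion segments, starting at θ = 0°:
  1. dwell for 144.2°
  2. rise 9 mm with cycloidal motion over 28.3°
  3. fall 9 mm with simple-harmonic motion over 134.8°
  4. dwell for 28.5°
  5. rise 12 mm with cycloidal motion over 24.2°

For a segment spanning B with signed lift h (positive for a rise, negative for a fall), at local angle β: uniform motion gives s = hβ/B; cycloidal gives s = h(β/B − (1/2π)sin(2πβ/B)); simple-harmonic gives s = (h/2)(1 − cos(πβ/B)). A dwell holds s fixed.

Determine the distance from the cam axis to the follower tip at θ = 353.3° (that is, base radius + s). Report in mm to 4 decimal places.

seg 1 [0°–144.2°] dwell: s stays 0.0000
seg 2 [144.2°–172.5°] cycloidal, h=9: full span → s += 9 → s = 9.0000
seg 3 [172.5°–307.3°] simple-harmonic, h=-9: full span → s += -9 → s = 0.0000
seg 4 [307.3°–335.8°] dwell: s stays 0.0000
seg 5 [335.8°–360°] cycloidal, h=12: θ=353.3° here. β=17.5, B=24.2. 12·(0.7231 − sin(2π·0.7231)/(2π)) = 10.5604 → s = 10.5604
radial distance = base radius + s = 43 + 10.5604 = 53.5604

53.5604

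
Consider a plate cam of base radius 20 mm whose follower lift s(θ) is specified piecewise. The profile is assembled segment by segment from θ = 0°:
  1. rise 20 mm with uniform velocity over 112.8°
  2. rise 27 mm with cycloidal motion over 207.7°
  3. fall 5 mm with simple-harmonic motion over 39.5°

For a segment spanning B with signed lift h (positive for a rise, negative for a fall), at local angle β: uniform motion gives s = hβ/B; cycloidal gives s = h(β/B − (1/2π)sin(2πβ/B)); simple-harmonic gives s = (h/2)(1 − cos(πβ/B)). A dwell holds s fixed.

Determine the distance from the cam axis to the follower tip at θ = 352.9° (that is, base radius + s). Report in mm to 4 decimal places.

seg 1 [0°–112.8°] uniform, h=20: full span → s += 20 → s = 20.0000
seg 2 [112.8°–320.5°] cycloidal, h=27: full span → s += 27 → s = 47.0000
seg 3 [320.5°–360°] simple-harmonic, h=-5: θ=352.9° here. β=32.4, B=39.5. -5/2·(1 − cos(π·0.8203)) = -4.6119 → s = 42.3881
radial distance = base radius + s = 20 + 42.3881 = 62.3881

62.3881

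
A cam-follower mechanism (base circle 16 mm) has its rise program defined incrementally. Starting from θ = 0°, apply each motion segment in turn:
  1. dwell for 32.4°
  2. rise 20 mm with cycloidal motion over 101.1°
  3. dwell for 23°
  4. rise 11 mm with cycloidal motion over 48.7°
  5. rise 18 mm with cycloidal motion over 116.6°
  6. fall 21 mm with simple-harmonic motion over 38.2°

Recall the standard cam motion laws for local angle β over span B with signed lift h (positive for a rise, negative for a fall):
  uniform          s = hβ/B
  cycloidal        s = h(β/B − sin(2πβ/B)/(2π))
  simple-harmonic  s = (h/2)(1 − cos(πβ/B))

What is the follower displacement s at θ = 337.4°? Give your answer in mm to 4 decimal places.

seg 1 [0°–32.4°] dwell: s stays 0.0000
seg 2 [32.4°–133.5°] cycloidal, h=20: full span → s += 20 → s = 20.0000
seg 3 [133.5°–156.5°] dwell: s stays 20.0000
seg 4 [156.5°–205.2°] cycloidal, h=11: full span → s += 11 → s = 31.0000
seg 5 [205.2°–321.8°] cycloidal, h=18: full span → s += 18 → s = 49.0000
seg 6 [321.8°–360°] simple-harmonic, h=-21: θ=337.4° here. β=15.6, B=38.2. -21/2·(1 − cos(π·0.4084)) = -7.5192 → s = 41.4808

41.4808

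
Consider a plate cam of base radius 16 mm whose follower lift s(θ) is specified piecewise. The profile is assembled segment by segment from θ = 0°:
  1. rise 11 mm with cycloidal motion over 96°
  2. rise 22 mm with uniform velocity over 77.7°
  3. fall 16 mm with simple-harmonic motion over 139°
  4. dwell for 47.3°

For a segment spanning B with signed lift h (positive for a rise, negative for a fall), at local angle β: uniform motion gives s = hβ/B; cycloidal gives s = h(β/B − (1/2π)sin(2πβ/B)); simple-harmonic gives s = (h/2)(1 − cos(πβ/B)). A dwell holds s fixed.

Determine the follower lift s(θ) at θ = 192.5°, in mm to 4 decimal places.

seg 1 [0°–96°] cycloidal, h=11: full span → s += 11 → s = 11.0000
seg 2 [96°–173.7°] uniform, h=22: full span → s += 22 → s = 33.0000
seg 3 [173.7°–312.7°] simple-harmonic, h=-16: θ=192.5° here. β=18.8, B=139. -16/2·(1 − cos(π·0.1353)) = -0.7114 → s = 32.2886

32.2886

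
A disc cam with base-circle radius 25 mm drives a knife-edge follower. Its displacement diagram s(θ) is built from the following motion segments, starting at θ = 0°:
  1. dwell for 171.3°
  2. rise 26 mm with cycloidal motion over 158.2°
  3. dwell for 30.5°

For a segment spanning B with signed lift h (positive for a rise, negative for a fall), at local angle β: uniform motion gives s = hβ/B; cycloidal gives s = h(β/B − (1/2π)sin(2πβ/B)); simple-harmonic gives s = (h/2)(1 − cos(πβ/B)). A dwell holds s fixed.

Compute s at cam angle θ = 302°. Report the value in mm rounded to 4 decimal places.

seg 1 [0°–171.3°] dwell: s stays 0.0000
seg 2 [171.3°–329.5°] cycloidal, h=26: θ=302° here. β=130.7, B=158.2. 26·(0.8262 − sin(2π·0.8262)/(2π)) = 25.1535 → s = 25.1535

25.1535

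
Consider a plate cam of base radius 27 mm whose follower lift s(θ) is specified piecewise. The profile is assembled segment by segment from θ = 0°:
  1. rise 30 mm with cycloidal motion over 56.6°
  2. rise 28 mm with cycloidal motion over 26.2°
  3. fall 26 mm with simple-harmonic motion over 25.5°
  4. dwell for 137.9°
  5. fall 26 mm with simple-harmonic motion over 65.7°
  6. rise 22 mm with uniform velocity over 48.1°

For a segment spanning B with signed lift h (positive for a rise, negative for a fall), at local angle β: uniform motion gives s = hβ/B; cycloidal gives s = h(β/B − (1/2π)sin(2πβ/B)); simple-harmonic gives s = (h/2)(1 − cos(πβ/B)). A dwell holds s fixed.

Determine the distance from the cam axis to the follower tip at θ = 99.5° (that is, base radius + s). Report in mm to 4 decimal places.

seg 1 [0°–56.6°] cycloidal, h=30: full span → s += 30 → s = 30.0000
seg 2 [56.6°–82.8°] cycloidal, h=28: full span → s += 28 → s = 58.0000
seg 3 [82.8°–108.3°] simple-harmonic, h=-26: θ=99.5° here. β=16.7, B=25.5. -26/2·(1 − cos(π·0.6549)) = -19.0795 → s = 38.9205
radial distance = base radius + s = 27 + 38.9205 = 65.9205

65.9205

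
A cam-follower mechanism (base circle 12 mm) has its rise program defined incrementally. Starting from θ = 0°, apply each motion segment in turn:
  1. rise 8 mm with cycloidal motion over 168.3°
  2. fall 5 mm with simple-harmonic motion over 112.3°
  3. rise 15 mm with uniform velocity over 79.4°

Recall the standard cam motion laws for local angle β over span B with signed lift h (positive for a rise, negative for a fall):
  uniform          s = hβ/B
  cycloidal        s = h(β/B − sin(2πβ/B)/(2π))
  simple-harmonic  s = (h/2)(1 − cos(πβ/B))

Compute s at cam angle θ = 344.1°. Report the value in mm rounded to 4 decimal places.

seg 1 [0°–168.3°] cycloidal, h=8: full span → s += 8 → s = 8.0000
seg 2 [168.3°–280.6°] simple-harmonic, h=-5: full span → s += -5 → s = 3.0000
seg 3 [280.6°–360°] uniform, h=15: θ=344.1° here. β=63.5, B=79.4. 15·63.5/79.4 = 11.9962 → s = 14.9962

14.9962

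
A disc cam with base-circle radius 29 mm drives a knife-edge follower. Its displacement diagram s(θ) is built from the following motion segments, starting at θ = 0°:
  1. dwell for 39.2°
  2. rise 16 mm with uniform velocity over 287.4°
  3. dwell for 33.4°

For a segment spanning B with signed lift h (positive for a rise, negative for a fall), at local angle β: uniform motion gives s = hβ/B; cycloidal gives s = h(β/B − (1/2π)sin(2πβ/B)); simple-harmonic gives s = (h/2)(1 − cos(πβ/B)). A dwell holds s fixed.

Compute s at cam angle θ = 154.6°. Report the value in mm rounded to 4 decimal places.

seg 1 [0°–39.2°] dwell: s stays 0.0000
seg 2 [39.2°–326.6°] uniform, h=16: θ=154.6° here. β=115.4, B=287.4. 16·115.4/287.4 = 6.4245 → s = 6.4245

6.4245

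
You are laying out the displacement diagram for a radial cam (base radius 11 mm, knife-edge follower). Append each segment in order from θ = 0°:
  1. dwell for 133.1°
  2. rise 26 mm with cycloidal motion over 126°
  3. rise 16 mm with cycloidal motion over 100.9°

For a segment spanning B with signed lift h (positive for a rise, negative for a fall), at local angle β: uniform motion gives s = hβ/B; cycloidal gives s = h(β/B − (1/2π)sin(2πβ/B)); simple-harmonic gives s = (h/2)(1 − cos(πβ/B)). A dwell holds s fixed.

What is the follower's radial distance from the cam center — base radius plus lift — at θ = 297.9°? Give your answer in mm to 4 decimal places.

seg 1 [0°–133.1°] dwell: s stays 0.0000
seg 2 [133.1°–259.1°] cycloidal, h=26: full span → s += 26 → s = 26.0000
seg 3 [259.1°–360°] cycloidal, h=16: θ=297.9° here. β=38.8, B=100.9. 16·(0.3845 − sin(2π·0.3845)/(2π)) = 4.4631 → s = 30.4631
radial distance = base radius + s = 11 + 30.4631 = 41.4631

41.4631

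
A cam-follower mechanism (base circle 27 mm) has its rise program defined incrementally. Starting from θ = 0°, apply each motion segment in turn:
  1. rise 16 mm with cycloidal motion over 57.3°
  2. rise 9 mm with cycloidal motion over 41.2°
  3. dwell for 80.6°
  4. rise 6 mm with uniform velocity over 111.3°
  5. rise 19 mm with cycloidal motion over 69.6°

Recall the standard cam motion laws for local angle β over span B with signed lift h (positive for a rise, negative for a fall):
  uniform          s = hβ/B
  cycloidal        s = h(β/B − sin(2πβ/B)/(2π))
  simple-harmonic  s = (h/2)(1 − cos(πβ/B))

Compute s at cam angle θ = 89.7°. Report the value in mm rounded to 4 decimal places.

seg 1 [0°–57.3°] cycloidal, h=16: full span → s += 16 → s = 16.0000
seg 2 [57.3°–98.5°] cycloidal, h=9: θ=89.7° here. β=32.4, B=41.2. 9·(0.7864 − sin(2π·0.7864)/(2π)) = 8.4727 → s = 24.4727

24.4727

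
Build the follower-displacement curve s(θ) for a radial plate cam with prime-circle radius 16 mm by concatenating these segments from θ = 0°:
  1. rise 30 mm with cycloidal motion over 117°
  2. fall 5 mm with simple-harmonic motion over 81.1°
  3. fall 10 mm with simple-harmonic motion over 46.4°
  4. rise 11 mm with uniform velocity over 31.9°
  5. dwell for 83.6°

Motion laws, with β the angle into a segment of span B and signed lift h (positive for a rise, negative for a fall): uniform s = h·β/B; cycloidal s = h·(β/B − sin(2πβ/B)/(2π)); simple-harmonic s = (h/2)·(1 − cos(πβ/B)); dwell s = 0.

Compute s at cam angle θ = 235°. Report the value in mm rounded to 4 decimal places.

seg 1 [0°–117°] cycloidal, h=30: full span → s += 30 → s = 30.0000
seg 2 [117°–198.1°] simple-harmonic, h=-5: full span → s += -5 → s = 25.0000
seg 3 [198.1°–244.5°] simple-harmonic, h=-10: θ=235° here. β=36.9, B=46.4. -10/2·(1 − cos(π·0.7953)) = -9.0009 → s = 15.9991

15.9991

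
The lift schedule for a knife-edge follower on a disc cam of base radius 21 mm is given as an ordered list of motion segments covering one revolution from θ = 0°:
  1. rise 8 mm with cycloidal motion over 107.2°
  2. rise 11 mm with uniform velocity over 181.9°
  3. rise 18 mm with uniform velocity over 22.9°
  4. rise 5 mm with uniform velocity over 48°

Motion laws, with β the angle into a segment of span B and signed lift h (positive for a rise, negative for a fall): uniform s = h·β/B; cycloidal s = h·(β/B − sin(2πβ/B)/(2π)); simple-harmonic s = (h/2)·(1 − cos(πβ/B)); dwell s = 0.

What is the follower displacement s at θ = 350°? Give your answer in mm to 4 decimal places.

seg 1 [0°–107.2°] cycloidal, h=8: full span → s += 8 → s = 8.0000
seg 2 [107.2°–289.1°] uniform, h=11: full span → s += 11 → s = 19.0000
seg 3 [289.1°–312°] uniform, h=18: full span → s += 18 → s = 37.0000
seg 4 [312°–360°] uniform, h=5: θ=350° here. β=38, B=48. 5·38/48 = 3.9583 → s = 40.9583

40.9583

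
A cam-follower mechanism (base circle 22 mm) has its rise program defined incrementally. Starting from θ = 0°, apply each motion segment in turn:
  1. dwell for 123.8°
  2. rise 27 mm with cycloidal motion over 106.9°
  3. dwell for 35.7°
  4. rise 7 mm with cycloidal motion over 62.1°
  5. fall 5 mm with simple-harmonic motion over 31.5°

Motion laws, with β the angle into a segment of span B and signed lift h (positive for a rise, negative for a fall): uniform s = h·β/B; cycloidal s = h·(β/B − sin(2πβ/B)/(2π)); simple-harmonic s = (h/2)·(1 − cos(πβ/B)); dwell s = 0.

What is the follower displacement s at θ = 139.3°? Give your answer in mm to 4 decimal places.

seg 1 [0°–123.8°] dwell: s stays 0.0000
seg 2 [123.8°–230.7°] cycloidal, h=27: θ=139.3° here. β=15.5, B=106.9. 27·(0.1450 − sin(2π·0.1450)/(2π)) = 0.5195 → s = 0.5195

0.5195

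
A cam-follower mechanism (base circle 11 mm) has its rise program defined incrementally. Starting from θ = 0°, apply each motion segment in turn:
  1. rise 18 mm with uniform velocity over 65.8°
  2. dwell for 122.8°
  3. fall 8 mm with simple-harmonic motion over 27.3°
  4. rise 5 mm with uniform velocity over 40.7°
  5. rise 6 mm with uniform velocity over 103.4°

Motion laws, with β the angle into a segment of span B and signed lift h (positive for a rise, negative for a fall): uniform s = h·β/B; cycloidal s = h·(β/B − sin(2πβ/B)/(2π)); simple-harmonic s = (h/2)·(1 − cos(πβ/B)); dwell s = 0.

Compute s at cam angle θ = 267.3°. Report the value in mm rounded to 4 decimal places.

seg 1 [0°–65.8°] uniform, h=18: full span → s += 18 → s = 18.0000
seg 2 [65.8°–188.6°] dwell: s stays 18.0000
seg 3 [188.6°–215.9°] simple-harmonic, h=-8: full span → s += -8 → s = 10.0000
seg 4 [215.9°–256.6°] uniform, h=5: full span → s += 5 → s = 15.0000
seg 5 [256.6°–360°] uniform, h=6: θ=267.3° here. β=10.7, B=103.4. 6·10.7/103.4 = 0.6209 → s = 15.6209

15.6209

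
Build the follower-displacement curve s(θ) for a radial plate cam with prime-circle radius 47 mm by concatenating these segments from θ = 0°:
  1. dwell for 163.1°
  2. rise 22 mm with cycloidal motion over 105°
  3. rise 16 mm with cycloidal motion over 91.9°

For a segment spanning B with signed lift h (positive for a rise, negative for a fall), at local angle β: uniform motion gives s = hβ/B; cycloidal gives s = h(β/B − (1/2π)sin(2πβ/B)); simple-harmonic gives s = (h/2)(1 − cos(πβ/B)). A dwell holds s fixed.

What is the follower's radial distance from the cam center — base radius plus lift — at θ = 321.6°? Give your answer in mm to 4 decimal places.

seg 1 [0°–163.1°] dwell: s stays 0.0000
seg 2 [163.1°–268.1°] cycloidal, h=22: full span → s += 22 → s = 22.0000
seg 3 [268.1°–360°] cycloidal, h=16: θ=321.6° here. β=53.5, B=91.9. 16·(0.5822 − sin(2π·0.5822)/(2π)) = 10.5713 → s = 32.5713
radial distance = base radius + s = 47 + 32.5713 = 79.5713

79.5713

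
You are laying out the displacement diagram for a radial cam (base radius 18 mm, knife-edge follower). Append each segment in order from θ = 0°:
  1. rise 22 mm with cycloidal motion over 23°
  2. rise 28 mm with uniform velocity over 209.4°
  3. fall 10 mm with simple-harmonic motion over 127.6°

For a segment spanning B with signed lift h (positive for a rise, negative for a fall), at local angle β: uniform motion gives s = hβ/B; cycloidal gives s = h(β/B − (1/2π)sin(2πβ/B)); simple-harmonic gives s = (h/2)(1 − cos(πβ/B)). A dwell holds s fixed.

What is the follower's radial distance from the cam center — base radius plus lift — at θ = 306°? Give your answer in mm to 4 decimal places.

seg 1 [0°–23°] cycloidal, h=22: full span → s += 22 → s = 22.0000
seg 2 [23°–232.4°] uniform, h=28: full span → s += 28 → s = 50.0000
seg 3 [232.4°–360°] simple-harmonic, h=-10: θ=306° here. β=73.6, B=127.6. -10/2·(1 − cos(π·0.5768)) = -6.1947 → s = 43.8053
radial distance = base radius + s = 18 + 43.8053 = 61.8053

61.8053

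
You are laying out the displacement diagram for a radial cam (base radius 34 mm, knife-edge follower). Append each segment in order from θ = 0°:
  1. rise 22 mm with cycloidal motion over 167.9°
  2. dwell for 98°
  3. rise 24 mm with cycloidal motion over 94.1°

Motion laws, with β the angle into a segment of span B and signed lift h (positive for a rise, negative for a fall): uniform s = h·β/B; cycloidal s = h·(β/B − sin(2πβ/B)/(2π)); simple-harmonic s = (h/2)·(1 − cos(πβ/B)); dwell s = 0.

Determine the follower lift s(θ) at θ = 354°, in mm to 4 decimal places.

seg 1 [0°–167.9°] cycloidal, h=22: full span → s += 22 → s = 22.0000
seg 2 [167.9°–265.9°] dwell: s stays 22.0000
seg 3 [265.9°–360°] cycloidal, h=24: θ=354° here. β=88.1, B=94.1. 24·(0.9362 − sin(2π·0.9362)/(2π)) = 23.9594 → s = 45.9594

45.9594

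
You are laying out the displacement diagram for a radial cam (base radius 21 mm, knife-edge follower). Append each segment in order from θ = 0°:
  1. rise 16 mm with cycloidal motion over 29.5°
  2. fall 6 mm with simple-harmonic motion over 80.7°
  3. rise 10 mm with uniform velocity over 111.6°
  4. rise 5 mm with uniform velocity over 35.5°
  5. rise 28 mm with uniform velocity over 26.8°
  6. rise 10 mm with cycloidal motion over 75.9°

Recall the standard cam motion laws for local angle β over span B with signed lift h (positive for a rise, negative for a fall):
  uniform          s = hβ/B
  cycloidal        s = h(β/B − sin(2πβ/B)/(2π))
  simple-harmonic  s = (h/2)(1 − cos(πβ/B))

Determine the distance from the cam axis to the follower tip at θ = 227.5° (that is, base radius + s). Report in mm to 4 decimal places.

seg 1 [0°–29.5°] cycloidal, h=16: full span → s += 16 → s = 16.0000
seg 2 [29.5°–110.2°] simple-harmonic, h=-6: full span → s += -6 → s = 10.0000
seg 3 [110.2°–221.8°] uniform, h=10: full span → s += 10 → s = 20.0000
seg 4 [221.8°–257.3°] uniform, h=5: θ=227.5° here. β=5.7, B=35.5. 5·5.7/35.5 = 0.8028 → s = 20.8028
radial distance = base radius + s = 21 + 20.8028 = 41.8028

41.8028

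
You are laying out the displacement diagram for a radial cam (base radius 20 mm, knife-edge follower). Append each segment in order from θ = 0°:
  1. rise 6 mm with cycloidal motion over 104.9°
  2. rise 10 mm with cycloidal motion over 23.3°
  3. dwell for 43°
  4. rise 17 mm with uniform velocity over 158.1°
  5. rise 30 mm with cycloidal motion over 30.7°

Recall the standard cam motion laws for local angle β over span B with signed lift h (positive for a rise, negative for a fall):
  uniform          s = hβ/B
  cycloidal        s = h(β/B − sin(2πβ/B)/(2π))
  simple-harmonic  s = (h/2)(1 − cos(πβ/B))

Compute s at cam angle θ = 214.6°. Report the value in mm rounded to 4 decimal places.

seg 1 [0°–104.9°] cycloidal, h=6: full span → s += 6 → s = 6.0000
seg 2 [104.9°–128.2°] cycloidal, h=10: full span → s += 10 → s = 16.0000
seg 3 [128.2°–171.2°] dwell: s stays 16.0000
seg 4 [171.2°–329.3°] uniform, h=17: θ=214.6° here. β=43.4, B=158.1. 17·43.4/158.1 = 4.6667 → s = 20.6667

20.6667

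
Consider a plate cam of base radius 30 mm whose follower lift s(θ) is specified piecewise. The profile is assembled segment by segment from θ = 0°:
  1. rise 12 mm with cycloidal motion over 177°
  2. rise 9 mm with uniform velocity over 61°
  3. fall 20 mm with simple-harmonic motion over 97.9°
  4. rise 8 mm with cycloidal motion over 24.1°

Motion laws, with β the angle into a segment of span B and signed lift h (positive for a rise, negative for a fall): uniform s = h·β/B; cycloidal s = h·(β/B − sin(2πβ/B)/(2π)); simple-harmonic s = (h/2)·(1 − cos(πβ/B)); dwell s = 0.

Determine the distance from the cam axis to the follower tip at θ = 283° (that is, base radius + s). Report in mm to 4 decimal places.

seg 1 [0°–177°] cycloidal, h=12: full span → s += 12 → s = 12.0000
seg 2 [177°–238°] uniform, h=9: full span → s += 9 → s = 21.0000
seg 3 [238°–335.9°] simple-harmonic, h=-20: θ=283° here. β=45, B=97.9. -20/2·(1 − cos(π·0.4597)) = -8.7358 → s = 12.2642
radial distance = base radius + s = 30 + 12.2642 = 42.2642

42.2642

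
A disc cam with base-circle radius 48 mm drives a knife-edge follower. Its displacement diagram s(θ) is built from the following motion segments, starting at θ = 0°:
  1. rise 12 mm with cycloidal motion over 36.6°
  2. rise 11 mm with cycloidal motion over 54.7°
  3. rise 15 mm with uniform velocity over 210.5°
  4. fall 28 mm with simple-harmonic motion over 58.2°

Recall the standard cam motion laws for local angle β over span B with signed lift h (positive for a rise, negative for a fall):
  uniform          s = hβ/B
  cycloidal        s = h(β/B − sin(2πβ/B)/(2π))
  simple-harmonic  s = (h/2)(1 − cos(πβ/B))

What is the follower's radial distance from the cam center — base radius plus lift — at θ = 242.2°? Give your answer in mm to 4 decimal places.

seg 1 [0°–36.6°] cycloidal, h=12: full span → s += 12 → s = 12.0000
seg 2 [36.6°–91.3°] cycloidal, h=11: full span → s += 11 → s = 23.0000
seg 3 [91.3°–301.8°] uniform, h=15: θ=242.2° here. β=150.9, B=210.5. 15·150.9/210.5 = 10.7530 → s = 33.7530
radial distance = base radius + s = 48 + 33.7530 = 81.7530

81.7530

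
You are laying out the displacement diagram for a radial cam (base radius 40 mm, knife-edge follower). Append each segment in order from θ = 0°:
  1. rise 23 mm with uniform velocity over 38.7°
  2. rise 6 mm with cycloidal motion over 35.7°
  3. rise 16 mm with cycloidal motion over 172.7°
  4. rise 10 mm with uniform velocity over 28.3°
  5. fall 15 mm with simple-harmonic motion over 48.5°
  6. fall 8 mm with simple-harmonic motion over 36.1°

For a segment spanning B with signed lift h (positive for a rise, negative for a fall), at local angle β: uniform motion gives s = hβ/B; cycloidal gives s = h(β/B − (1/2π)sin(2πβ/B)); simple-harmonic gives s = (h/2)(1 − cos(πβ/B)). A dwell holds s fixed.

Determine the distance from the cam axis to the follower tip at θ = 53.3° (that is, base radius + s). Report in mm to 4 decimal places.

seg 1 [0°–38.7°] uniform, h=23: full span → s += 23 → s = 23.0000
seg 2 [38.7°–74.4°] cycloidal, h=6: θ=53.3° here. β=14.6, B=35.7. 6·(0.4090 − sin(2π·0.4090)/(2π)) = 1.9369 → s = 24.9369
radial distance = base radius + s = 40 + 24.9369 = 64.9369

64.9369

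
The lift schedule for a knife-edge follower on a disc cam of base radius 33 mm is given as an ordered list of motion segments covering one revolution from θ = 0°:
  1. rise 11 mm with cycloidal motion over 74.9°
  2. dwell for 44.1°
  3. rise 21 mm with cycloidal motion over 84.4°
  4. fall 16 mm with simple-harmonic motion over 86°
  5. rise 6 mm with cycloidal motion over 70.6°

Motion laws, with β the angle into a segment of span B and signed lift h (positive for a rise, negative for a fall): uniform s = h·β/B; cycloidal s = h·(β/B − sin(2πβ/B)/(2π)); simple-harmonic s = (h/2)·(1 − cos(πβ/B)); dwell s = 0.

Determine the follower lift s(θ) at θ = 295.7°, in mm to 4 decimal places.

seg 1 [0°–74.9°] cycloidal, h=11: full span → s += 11 → s = 11.0000
seg 2 [74.9°–119°] dwell: s stays 11.0000
seg 3 [119°–203.4°] cycloidal, h=21: full span → s += 21 → s = 32.0000
seg 4 [203.4°–289.4°] simple-harmonic, h=-16: full span → s += -16 → s = 16.0000
seg 5 [289.4°–360°] cycloidal, h=6: θ=295.7° here. β=6.3, B=70.6. 6·(0.0892 − sin(2π·0.0892)/(2π)) = 0.0276 → s = 16.0276

16.0276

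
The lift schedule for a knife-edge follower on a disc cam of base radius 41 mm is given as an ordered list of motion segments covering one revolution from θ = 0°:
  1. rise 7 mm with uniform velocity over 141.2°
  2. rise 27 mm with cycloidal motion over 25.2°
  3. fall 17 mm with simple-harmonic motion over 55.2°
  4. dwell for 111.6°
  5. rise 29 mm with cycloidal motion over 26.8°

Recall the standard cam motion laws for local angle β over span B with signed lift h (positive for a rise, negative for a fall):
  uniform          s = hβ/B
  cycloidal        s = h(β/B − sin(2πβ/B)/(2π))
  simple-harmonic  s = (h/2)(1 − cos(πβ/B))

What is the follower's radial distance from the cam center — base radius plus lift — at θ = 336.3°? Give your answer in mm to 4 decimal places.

seg 1 [0°–141.2°] uniform, h=7: full span → s += 7 → s = 7.0000
seg 2 [141.2°–166.4°] cycloidal, h=27: full span → s += 27 → s = 34.0000
seg 3 [166.4°–221.6°] simple-harmonic, h=-17: full span → s += -17 → s = 17.0000
seg 4 [221.6°–333.2°] dwell: s stays 17.0000
seg 5 [333.2°–360°] cycloidal, h=29: θ=336.3° here. β=3.1, B=26.8. 29·(0.1157 − sin(2π·0.1157)/(2π)) = 0.2876 → s = 17.2876
radial distance = base radius + s = 41 + 17.2876 = 58.2876

58.2876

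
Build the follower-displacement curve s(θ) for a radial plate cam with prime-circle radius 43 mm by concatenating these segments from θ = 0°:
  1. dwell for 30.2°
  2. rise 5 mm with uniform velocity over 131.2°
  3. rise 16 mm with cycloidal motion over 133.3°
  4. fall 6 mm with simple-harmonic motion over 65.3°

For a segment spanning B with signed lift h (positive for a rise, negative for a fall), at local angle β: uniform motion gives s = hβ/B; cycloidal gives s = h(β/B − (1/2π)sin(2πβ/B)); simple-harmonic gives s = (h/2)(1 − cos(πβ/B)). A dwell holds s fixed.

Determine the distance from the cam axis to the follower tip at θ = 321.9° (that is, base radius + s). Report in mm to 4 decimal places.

seg 1 [0°–30.2°] dwell: s stays 0.0000
seg 2 [30.2°–161.4°] uniform, h=5: full span → s += 5 → s = 5.0000
seg 3 [161.4°–294.7°] cycloidal, h=16: full span → s += 16 → s = 21.0000
seg 4 [294.7°–360°] simple-harmonic, h=-6: θ=321.9° here. β=27.2, B=65.3. -6/2·(1 − cos(π·0.4165)) = -2.2224 → s = 18.7776
radial distance = base radius + s = 43 + 18.7776 = 61.7776

61.7776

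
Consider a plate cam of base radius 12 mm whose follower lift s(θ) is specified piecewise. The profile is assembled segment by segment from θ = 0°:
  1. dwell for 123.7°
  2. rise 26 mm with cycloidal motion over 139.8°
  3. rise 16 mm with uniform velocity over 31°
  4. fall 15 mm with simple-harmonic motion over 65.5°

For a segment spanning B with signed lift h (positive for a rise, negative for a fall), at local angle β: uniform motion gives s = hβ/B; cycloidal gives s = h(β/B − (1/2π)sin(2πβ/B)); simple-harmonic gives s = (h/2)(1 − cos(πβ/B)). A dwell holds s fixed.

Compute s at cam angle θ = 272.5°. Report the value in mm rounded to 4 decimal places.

seg 1 [0°–123.7°] dwell: s stays 0.0000
seg 2 [123.7°–263.5°] cycloidal, h=26: full span → s += 26 → s = 26.0000
seg 3 [263.5°–294.5°] uniform, h=16: θ=272.5° here. β=9, B=31. 16·9/31 = 4.6452 → s = 30.6452

30.6452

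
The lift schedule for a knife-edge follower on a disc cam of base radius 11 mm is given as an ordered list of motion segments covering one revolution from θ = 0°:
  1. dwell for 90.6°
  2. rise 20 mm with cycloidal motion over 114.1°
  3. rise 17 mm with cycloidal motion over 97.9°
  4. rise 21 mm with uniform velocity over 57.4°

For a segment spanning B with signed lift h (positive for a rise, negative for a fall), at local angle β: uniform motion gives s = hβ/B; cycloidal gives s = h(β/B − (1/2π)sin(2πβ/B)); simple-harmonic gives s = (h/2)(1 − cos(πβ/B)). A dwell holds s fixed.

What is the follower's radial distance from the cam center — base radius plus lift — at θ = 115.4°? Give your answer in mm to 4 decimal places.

seg 1 [0°–90.6°] dwell: s stays 0.0000
seg 2 [90.6°–204.7°] cycloidal, h=20: θ=115.4° here. β=24.8, B=114.1. 20·(0.2174 − sin(2π·0.2174)/(2π)) = 1.2307 → s = 1.2307
radial distance = base radius + s = 11 + 1.2307 = 12.2307

12.2307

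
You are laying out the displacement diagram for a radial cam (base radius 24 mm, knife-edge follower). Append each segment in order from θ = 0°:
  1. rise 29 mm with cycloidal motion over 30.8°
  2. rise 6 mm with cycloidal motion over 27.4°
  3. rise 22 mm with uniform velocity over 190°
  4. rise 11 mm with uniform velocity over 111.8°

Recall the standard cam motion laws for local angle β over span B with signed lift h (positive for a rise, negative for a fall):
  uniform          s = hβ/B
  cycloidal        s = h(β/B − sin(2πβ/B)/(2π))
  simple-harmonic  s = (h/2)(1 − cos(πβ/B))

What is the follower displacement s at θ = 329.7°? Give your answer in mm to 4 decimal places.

seg 1 [0°–30.8°] cycloidal, h=29: full span → s += 29 → s = 29.0000
seg 2 [30.8°–58.2°] cycloidal, h=6: full span → s += 6 → s = 35.0000
seg 3 [58.2°–248.2°] uniform, h=22: full span → s += 22 → s = 57.0000
seg 4 [248.2°–360°] uniform, h=11: θ=329.7° here. β=81.5, B=111.8. 11·81.5/111.8 = 8.0188 → s = 65.0188

65.0188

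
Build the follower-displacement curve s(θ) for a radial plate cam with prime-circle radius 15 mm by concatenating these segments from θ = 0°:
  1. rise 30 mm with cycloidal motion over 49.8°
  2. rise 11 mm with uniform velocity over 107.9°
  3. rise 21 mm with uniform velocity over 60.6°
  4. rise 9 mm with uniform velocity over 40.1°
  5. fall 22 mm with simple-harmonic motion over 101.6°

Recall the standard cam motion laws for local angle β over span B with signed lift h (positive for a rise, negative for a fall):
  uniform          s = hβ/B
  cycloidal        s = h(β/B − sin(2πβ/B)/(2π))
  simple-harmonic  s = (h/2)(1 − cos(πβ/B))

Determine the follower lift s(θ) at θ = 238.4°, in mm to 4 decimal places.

seg 1 [0°–49.8°] cycloidal, h=30: full span → s += 30 → s = 30.0000
seg 2 [49.8°–157.7°] uniform, h=11: full span → s += 11 → s = 41.0000
seg 3 [157.7°–218.3°] uniform, h=21: full span → s += 21 → s = 62.0000
seg 4 [218.3°–258.4°] uniform, h=9: θ=238.4° here. β=20.1, B=40.1. 9·20.1/40.1 = 4.5112 → s = 66.5112

66.5112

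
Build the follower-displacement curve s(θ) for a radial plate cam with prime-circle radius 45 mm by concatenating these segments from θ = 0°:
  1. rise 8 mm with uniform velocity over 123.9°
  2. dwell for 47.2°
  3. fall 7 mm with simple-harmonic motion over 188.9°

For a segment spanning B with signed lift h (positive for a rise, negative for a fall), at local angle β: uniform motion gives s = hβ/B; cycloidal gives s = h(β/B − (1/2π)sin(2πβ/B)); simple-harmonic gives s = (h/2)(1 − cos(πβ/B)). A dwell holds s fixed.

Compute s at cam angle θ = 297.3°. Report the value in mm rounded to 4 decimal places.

seg 1 [0°–123.9°] uniform, h=8: full span → s += 8 → s = 8.0000
seg 2 [123.9°–171.1°] dwell: s stays 8.0000
seg 3 [171.1°–360°] simple-harmonic, h=-7: θ=297.3° here. β=126.2, B=188.9. -7/2·(1 − cos(π·0.6681)) = -5.2634 → s = 2.7366

2.7366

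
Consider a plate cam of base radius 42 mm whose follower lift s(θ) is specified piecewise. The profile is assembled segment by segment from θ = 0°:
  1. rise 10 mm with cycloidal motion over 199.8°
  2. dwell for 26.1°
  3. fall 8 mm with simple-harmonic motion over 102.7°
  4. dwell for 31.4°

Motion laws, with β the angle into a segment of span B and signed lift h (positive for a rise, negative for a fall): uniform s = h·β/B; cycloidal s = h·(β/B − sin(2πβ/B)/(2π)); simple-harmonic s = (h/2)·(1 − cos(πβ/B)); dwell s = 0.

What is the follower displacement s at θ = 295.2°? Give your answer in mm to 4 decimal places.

seg 1 [0°–199.8°] cycloidal, h=10: full span → s += 10 → s = 10.0000
seg 2 [199.8°–225.9°] dwell: s stays 10.0000
seg 3 [225.9°–328.6°] simple-harmonic, h=-8: θ=295.2° here. β=69.3, B=102.7. -8/2·(1 − cos(π·0.6748)) = -6.0876 → s = 3.9124

3.9124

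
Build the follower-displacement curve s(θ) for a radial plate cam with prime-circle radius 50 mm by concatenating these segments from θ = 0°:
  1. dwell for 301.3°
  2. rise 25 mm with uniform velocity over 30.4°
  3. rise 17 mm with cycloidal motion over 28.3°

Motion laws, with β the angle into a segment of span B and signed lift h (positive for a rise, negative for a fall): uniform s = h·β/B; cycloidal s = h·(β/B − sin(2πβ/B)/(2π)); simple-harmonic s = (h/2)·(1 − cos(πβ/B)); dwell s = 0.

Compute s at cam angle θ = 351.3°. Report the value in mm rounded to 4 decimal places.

seg 1 [0°–301.3°] dwell: s stays 0.0000
seg 2 [301.3°–331.7°] uniform, h=25: full span → s += 25 → s = 25.0000
seg 3 [331.7°–360°] cycloidal, h=17: θ=351.3° here. β=19.6, B=28.3. 17·(0.6926 − sin(2π·0.6926)/(2π)) = 14.3053 → s = 39.3053

39.3053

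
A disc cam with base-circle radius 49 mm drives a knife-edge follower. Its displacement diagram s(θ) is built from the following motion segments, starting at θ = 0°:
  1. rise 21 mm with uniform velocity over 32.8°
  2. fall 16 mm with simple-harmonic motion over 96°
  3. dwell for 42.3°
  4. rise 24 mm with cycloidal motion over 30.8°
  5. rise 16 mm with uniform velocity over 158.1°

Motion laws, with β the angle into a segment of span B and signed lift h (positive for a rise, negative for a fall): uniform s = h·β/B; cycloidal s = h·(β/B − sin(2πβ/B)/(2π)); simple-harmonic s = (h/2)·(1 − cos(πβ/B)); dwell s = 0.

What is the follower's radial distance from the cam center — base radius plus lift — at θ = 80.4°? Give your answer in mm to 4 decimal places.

seg 1 [0°–32.8°] uniform, h=21: full span → s += 21 → s = 21.0000
seg 2 [32.8°–128.8°] simple-harmonic, h=-16: θ=80.4° here. β=47.6, B=96. -16/2·(1 − cos(π·0.4958)) = -7.8953 → s = 13.1047
radial distance = base radius + s = 49 + 13.1047 = 62.1047

62.1047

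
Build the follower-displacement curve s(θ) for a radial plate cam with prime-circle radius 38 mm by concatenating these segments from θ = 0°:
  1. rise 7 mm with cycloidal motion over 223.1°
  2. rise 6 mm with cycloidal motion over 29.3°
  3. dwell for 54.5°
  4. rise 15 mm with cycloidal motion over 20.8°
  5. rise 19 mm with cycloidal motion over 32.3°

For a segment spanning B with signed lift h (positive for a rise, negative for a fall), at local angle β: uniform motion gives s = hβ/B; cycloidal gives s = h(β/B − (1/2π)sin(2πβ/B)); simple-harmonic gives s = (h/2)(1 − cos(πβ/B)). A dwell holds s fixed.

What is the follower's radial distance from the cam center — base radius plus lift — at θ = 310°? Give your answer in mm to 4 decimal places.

seg 1 [0°–223.1°] cycloidal, h=7: full span → s += 7 → s = 7.0000
seg 2 [223.1°–252.4°] cycloidal, h=6: full span → s += 6 → s = 13.0000
seg 3 [252.4°–306.9°] dwell: s stays 13.0000
seg 4 [306.9°–327.7°] cycloidal, h=15: θ=310° here. β=3.1, B=20.8. 15·(0.1490 − sin(2π·0.1490)/(2π)) = 0.3127 → s = 13.3127
radial distance = base radius + s = 38 + 13.3127 = 51.3127

51.3127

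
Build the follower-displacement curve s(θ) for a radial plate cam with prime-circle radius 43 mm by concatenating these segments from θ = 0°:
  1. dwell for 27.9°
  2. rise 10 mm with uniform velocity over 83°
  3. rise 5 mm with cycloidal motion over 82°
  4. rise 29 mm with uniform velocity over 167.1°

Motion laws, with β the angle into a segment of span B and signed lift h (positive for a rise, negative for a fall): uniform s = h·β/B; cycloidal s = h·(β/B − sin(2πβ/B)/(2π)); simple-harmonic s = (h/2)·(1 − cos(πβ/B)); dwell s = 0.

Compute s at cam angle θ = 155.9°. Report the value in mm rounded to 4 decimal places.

seg 1 [0°–27.9°] dwell: s stays 0.0000
seg 2 [27.9°–110.9°] uniform, h=10: full span → s += 10 → s = 10.0000
seg 3 [110.9°–192.9°] cycloidal, h=5: θ=155.9° here. β=45, B=82. 5·(0.5488 − sin(2π·0.5488)/(2π)) = 2.9840 → s = 12.9840

12.9840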